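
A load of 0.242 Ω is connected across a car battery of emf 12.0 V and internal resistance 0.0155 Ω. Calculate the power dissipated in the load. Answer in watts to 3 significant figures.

With r and R in series, I = ε/(r+R); the load dissipates I²R.
I = ε / (r + R) = 12.0 / (0.0155 + 0.242) = 46.60 A
P_load = I² R = (46.60)² × 0.242 = 525.6 W

526 W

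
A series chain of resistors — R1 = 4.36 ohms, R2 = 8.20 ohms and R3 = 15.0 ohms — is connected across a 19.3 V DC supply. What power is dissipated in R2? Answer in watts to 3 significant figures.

In a series string the same current flows through every resistor — find that current, then P = I²R for the one we want.
R_total = 4.36 + 8.20 + 15.0 = 27.56 Ω
I = V / R_total = 19.3 / 27.56 = 0.7003 A
P_R2 = I² × R2 = (0.7003)² × 8.20 = 4.021 W

4.02 W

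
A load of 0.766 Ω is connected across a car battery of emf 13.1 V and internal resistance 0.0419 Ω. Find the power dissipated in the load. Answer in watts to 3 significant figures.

201 W

The internal resistance and the load are in series, so the same I flows through both; get I from ε/(r+R), then I²R for the load.
I = ε / (r + R) = 13.1 / (0.0419 + 0.766) = 16.21 A
P_load = I² R = (16.21)² × 0.766 = 201.4 W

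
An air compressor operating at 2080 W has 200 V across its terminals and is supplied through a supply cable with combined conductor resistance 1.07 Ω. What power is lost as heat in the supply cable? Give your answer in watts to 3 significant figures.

Line loss is just I²R for the cable — we know both I and R_line directly.
I = P / V = 2080 / 200 = 10.40 A through the supply cable.
P_line = I² R_line = (10.40)² × 1.07 = 115.7 W

116 W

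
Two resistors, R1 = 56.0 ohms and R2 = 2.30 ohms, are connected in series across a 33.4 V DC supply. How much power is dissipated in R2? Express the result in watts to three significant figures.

0.755 W

In a series string the same current flows through every resistor — find that current, then P = I²R for the one we want.
R_total = 56.0 + 2.30 = 58.30 Ω
I = V / R_total = 33.4 / 58.30 = 0.5729 A
P_R2 = I² × R2 = (0.5729)² × 2.30 = 0.7549 W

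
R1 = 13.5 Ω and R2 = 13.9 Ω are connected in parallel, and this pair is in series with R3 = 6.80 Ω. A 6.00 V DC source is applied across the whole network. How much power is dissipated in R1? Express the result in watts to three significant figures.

0.671 W

Collapse the R1‖R2 pair into one equivalent R_p; then R_p and R3 form a series string.
R_p = (13.5×13.9)/(13.5+13.9) = 6.849 Ω
R_total = R_p + 6.80 = 6.849 + 6.80 = 13.65 Ω
I = V / R_total = 6.00 / 13.65 = 0.4396 A
Voltage across the parallel pair: V_p = I × R_p = 0.4396 × 6.849 = 3.011 V
R1 has V_p across it, so P = V_p²/R1.
P_R1 = (3.011)² / 13.5 = 0.6714 W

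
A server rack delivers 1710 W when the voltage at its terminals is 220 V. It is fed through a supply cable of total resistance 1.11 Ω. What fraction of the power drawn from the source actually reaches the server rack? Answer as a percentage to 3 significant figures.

I = P / V = 1710 / 220 = 7.773 A through the supply cable.
P_line = I² R_line = (7.773)² × 1.11 = 67.06 W
P_source = P_load + P_line = 1710 + 67.06 = 1777 W
η = P_load / P_source = 1710 / 1777 = 0.9623

96.2 %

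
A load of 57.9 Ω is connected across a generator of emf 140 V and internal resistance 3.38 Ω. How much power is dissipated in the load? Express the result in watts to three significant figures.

Find the circuit current first, then P = I²R for the load (series elements share I).
I = ε / (r + R) = 140 / (3.38 + 57.9) = 2.285 A
P_load = I² R = (2.285)² × 57.9 = 302.2 W

302 W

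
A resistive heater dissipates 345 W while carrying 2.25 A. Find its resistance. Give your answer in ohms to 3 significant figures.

From P = V I = I²R = V²/R, with the two given quantities we get R = P / I².
R = 345 / (2.250)² = 68.15 Ω

68.1 Ω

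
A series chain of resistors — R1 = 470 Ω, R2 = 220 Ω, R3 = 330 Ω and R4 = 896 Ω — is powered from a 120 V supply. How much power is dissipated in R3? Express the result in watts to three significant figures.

Every series element carries the same I. Get I from the total resistance, then P = I² × R3.
R_total = 470 + 220 + 330 + 896 = 1916 Ω
I = V / R_total = 120 / 1916 = 0.06263 A
P_R3 = I² × R3 = (0.06263)² × 330 = 1.294 W

1.29 W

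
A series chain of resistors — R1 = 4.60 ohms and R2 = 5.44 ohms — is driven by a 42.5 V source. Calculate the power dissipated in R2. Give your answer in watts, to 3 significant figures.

97.5 W

Since the resistors are in series they all carry the loop current I = V/R_total; the power in any one is I²R.
R_total = 4.60 + 5.44 = 10.04 Ω
I = V / R_total = 42.5 / 10.04 = 4.233 A
P_R2 = I² × R2 = (4.233)² × 5.44 = 97.48 W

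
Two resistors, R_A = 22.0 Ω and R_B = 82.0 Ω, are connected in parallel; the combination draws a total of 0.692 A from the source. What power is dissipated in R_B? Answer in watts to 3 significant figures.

1.76 W

The branches share the same voltage, but only the total current is given — find V from the equivalent resistance first.
1/R_eq = 1/22.0 + 1/82.0 ⇒ R_eq = 17.35 Ω
V = I_total × R_eq = 0.6920 × 17.35 = 12.00 V
P_R_B = V² / R_B = (12.00)² / 82.0 = 1.757 W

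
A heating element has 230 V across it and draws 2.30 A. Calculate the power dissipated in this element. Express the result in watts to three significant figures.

Since both terminal voltage and current are stated, P = V I gives the power in one step.
P = 230 V × 2.300 A = 529.0 W

529 W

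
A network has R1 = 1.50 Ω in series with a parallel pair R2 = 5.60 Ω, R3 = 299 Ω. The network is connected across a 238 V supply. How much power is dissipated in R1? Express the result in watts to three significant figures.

Reduce the parallel pair to R_p first; the network is then a simple series string.
R_p = (5.60×299)/(5.60+299) = 5.497 Ω
R_total = 1.50 + 5.497 = 6.997 Ω
I = V / R_total = 238 / 6.997 = 34.01 A
R1 carries the full series current, so P = I²R.
P_R1 = (34.01)² × 1.50 = 1735 W

1740 W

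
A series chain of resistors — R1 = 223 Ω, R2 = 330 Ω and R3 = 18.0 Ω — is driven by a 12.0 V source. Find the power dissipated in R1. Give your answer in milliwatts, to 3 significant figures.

98.5 mW

Since the resistors are in series they all carry the loop current I = V/R_total; the power in any one is I²R.
R_total = 223 + 330 + 18.0 = 571.0 Ω
I = V / R_total = 12.0 / 571.0 = 0.02102 A
P_R1 = I² × R1 = (0.02102)² × 223 = 0.09849 W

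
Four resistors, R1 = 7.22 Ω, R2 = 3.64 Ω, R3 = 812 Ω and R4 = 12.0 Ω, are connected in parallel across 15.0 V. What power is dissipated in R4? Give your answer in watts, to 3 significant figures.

Each parallel branch sees the full supply voltage, so P = V²/R applies directly to the target branch.
P_R4 = V² / R4 = (15.0)² / 12.0 Ω = 18.75 W

18.8 W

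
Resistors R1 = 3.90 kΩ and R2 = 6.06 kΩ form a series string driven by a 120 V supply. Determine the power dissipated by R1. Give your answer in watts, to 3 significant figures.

0.566 W

The current is common to all series resistors; compute it, then apply P = I²R for the target.
R_total = (3.90 + 6.06) kΩ = 9960 Ω
I = V / R_total = 120 / 9960 = 0.01205 A
P_R1 = I² × R1 = (0.01205)² × 3900 = 0.5661 W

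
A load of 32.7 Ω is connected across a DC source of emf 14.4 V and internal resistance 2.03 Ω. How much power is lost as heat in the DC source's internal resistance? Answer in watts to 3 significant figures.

Internal loss is I²r, with I set by the total series resistance r+R.
I = ε / (r + R) = 14.4 / (2.03 + 32.7) = 0.4146 A
P_int = I² r = (0.4146)² × 2.03 = 0.3490 W

0.349 W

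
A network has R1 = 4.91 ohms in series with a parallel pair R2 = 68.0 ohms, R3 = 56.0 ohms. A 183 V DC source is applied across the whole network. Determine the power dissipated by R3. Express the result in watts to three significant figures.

445 W

Collapse R2‖R3 to a single equivalent, reducing the network to two series elements.
R_p = (68.0×56.0)/(68.0+56.0) = 30.71 Ω
R_total = 4.91 + 30.71 = 35.62 Ω
I = V / R_total = 183 / 35.62 = 5.138 A
Voltage across the parallel pair: V_p = I × R_p = 5.138 × 30.71 = 157.8 V
R3 is across V_p, so use P = V²/R for that branch.
P_R3 = (157.8)² / 56.0 = 444.5 W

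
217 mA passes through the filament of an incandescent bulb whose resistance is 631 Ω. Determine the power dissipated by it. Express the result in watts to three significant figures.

With I and R stated, P = I²R applies in one step.
P = (0.2170 A)² × 631 Ω = 29.71 W

29.7 W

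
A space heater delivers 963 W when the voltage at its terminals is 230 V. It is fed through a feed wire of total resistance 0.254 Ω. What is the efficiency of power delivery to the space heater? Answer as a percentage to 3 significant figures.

I = P / V = 963 / 230 = 4.187 A through the feed wire.
P_line = I² R_line = (4.187)² × 0.254 = 4.453 W
P_source = P_load + P_line = 963.0 + 4.453 = 967.5 W
η = P_load / P_source = 963.0 / 967.5 = 0.9954

99.5 %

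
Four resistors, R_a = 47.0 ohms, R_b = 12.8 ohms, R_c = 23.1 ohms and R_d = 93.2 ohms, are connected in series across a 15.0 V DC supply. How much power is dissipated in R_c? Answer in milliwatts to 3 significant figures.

168 mW

Series elements share the same current, so find I first, then use P = I²R.
R_total = 47.0 + 12.8 + 23.1 + 93.2 = 176.1 Ω
I = V / R_total = 15.0 / 176.1 = 0.08518 A
P_R_c = I² × R_c = (0.08518)² × 23.1 = 0.1676 W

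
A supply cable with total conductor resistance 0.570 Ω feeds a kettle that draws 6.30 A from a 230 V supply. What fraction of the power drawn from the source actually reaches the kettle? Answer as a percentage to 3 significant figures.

The supply cable carries the full 6.30 A.
P_line = I² R_line = (6.300)² × 0.570 = 22.62 W
P_source = V I = 230 × 6.300 = 1449 W; P_load = 1426 W
η = P_load / P_source = 1426 / 1449 = 0.9844

98.4 %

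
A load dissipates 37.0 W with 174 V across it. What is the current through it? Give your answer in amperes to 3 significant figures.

0.213 A

Rearranging the power relation for the two known quantities gives I = P / V.
I = 37.0 / 174 = 0.2126 A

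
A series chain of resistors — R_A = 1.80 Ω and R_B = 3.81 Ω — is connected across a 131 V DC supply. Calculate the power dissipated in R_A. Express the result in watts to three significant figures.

The current is common to all series resistors; compute it, then apply P = I²R for the target.
R_total = 1.80 + 3.81 = 5.610 Ω
I = V / R_total = 131 / 5.610 = 23.35 A
P_R_A = I² × R_A = (23.35)² × 1.80 = 981.5 W

981 W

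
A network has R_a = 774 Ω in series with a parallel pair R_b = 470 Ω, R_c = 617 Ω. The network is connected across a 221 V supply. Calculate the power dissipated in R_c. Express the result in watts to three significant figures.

Collapse R_b‖R_c to a single equivalent, reducing the network to two series elements.
R_p = (470×617)/(470+617) = 266.8 Ω
R_total = 774 + 266.8 = 1041 Ω
I = V / R_total = 221 / 1041 = 0.2123 A
Voltage across the parallel pair: V_p = I × R_p = 0.2123 × 266.8 = 56.65 V
R_c is across V_p, so use P = V²/R for that branch.
P_R_c = (56.65)² / 617 = 5.201 W

5.20 W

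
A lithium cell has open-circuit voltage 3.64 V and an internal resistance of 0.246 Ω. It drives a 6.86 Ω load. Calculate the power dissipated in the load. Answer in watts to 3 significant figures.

1.80 W

Find the circuit current first, then P = I²R for the load (series elements share I).
I = ε / (r + R) = 3.64 / (0.246 + 6.86) = 0.5122 A
P_load = I² R = (0.5122)² × 6.86 = 1.800 W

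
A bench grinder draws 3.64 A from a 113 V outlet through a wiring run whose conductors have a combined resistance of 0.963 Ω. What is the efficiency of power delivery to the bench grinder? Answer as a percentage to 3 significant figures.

96.9 %

The wiring run carries the full 3.64 A.
P_line = I² R_line = (3.640)² × 0.963 = 12.76 W
P_source = V I = 113 × 3.640 = 411.3 W; P_load = 398.6 W
η = P_load / P_source = 398.6 / 411.3 = 0.9690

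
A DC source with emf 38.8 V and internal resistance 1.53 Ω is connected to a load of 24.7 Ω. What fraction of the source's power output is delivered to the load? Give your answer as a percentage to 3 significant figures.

94.2 %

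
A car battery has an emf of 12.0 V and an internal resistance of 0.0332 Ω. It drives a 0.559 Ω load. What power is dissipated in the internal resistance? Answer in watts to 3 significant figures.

13.6 W

Internal loss is I²r, with I set by the total series resistance r+R.
I = ε / (r + R) = 12.0 / (0.0332 + 0.559) = 20.26 A
P_int = I² r = (20.26)² × 0.0332 = 13.63 W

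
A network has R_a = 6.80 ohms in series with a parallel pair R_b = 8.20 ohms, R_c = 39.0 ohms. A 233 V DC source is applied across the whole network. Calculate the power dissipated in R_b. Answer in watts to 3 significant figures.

Reduce the parallel pair to R_p first; the network is then a simple series string.
R_p = (8.20×39.0)/(8.20+39.0) = 6.775 Ω
R_total = 6.80 + 6.775 = 13.58 Ω
I = V / R_total = 233 / 13.58 = 17.16 A
Voltage across the parallel pair: V_p = I × R_p = 17.16 × 6.775 = 116.3 V
With V_p across R_b, its power is V_p²/R_b.
P_R_b = (116.3)² / 8.20 = 1649 W

1650 W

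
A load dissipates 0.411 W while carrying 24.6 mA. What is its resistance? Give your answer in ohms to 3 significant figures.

The two known quantities fix the third via R = P / I².
R = 0.411 / (0.02460)² = 679.2 Ω

679 Ω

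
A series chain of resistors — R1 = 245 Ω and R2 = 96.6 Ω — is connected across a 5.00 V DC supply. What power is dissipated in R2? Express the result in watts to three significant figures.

0.0207 W

In a series string the same current flows through every resistor — find that current, then P = I²R for the one we want.
R_total = 245 + 96.6 = 341.6 Ω
I = V / R_total = 5.00 / 341.6 = 0.01464 A
P_R2 = I² × R2 = (0.01464)² × 96.6 = 0.02070 W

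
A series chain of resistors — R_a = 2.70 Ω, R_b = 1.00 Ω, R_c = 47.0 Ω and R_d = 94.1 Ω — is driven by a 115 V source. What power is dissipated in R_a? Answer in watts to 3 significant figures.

1.70 W

The current is common to all series resistors; compute it, then apply P = I²R for the target.
R_total = 2.70 + 1.00 + 47.0 + 94.1 = 144.8 Ω
I = V / R_total = 115 / 144.8 = 0.7942 A
P_R_a = I² × R_a = (0.7942)² × 2.70 = 1.703 W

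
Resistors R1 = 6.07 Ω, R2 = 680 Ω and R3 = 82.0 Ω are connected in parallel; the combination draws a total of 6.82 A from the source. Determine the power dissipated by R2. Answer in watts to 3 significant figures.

We need the common branch voltage; get it from I_total × R_eq, then P = V²/R for the branch.
1/R_eq = 1/6.07 + 1/680 + 1/82.0 ⇒ R_eq = 5.605 Ω
V = I_total × R_eq = 6.820 × 5.605 = 38.23 V
P_R2 = V² / R2 = (38.23)² / 680 = 2.149 W

2.15 W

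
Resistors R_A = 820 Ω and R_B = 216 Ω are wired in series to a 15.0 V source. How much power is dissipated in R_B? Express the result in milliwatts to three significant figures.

45.3 mW

Since the resistors are in series they all carry the loop current I = V/R_total; the power in any one is I²R.
R_total = 820 + 216 = 1036 Ω
I = V / R_total = 15.0 / 1036 = 0.01448 A
P_R_B = I² × R_B = (0.01448)² × 216 = 0.04528 W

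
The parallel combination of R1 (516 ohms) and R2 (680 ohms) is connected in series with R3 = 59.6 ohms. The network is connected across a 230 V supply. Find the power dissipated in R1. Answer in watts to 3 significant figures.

Reduce the parallel combination to a single R_p; the circuit then becomes R_p in series with the remaining resistor.
R_p = (516×680)/(516+680) = 293.4 Ω
R_total = R_p + 59.6 = 293.4 + 59.6 = 353.0 Ω
I = V / R_total = 230 / 353.0 = 0.6516 A
Voltage across the parallel pair: V_p = I × R_p = 0.6516 × 293.4 = 191.2 V
R1 has V_p across it, so P = V_p²/R1.
P_R1 = (191.2)² / 516 = 70.82 W

70.8 W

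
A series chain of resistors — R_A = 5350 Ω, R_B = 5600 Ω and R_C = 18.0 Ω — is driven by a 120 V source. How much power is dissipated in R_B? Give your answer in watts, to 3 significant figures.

0.670 W

Since the resistors are in series they all carry the loop current I = V/R_total; the power in any one is I²R.
R_total = 5350 + 5600 + 18.0 = 10970 Ω
I = V / R_total = 120 / 10970 = 0.01094 A
P_R_B = I² × R_B = (0.01094)² × 5600 = 0.6703 W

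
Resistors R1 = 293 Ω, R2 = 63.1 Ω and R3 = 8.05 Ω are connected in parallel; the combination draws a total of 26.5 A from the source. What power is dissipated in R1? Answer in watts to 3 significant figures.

The branches share the same voltage, but only the total current is given — find V from the equivalent resistance first.
1/R_eq = 1/293 + 1/63.1 + 1/8.05 ⇒ R_eq = 6.969 Ω
V = I_total × R_eq = 26.50 × 6.969 = 184.7 V
P_R1 = V² / R1 = (184.7)² / 293 = 116.4 W

116 W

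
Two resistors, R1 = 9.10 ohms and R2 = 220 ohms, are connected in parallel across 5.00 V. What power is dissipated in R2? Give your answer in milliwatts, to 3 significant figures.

R2 sits directly across the source, so P = V²/R with V = 5.00 V.
P_R2 = V² / R2 = (5.00)² / 220 Ω = 0.1136 W

114 mW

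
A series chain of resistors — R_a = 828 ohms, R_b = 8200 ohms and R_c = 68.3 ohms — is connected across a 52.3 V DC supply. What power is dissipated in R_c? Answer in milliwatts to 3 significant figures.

2.26 mW

The current is common to all series resistors; compute it, then apply P = I²R for the target.
R_total = 828 + 8200 + 68.3 = 9096 Ω
I = V / R_total = 52.3 / 9096 = 0.005750 A
P_R_c = I² × R_c = (0.005750)² × 68.3 = 0.002258 W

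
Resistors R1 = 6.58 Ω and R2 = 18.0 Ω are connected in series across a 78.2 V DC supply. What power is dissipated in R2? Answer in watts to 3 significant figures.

182 W

Every series element carries the same I. Get I from the total resistance, then P = I² × R2.
R_total = 6.58 + 18.0 = 24.58 Ω
I = V / R_total = 78.2 / 24.58 = 3.181 A
P_R2 = I² × R2 = (3.181)² × 18.0 = 182.2 W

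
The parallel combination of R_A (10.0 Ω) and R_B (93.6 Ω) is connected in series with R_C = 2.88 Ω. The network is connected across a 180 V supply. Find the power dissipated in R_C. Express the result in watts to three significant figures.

657 W

First find R_p for the parallel pair, then treat R_p + R_C as a series loop.
R_p = (10.0×93.6)/(10.0+93.6) = 9.035 Ω
R_total = R_p + 2.88 = 9.035 + 2.88 = 11.91 Ω
I = V / R_total = 180 / 11.91 = 15.11 A
All the supply current flows through R_C; use P = I²R_C.
P_R_C = (15.11)² × 2.88 = 657.3 W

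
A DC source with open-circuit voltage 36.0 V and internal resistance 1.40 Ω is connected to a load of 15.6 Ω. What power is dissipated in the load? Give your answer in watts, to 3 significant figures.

70.0 W

Find the circuit current first, then P = I²R for the load (series elements share I).
I = ε / (r + R) = 36.0 / (1.40 + 15.6) = 2.118 A
P_load = I² R = (2.118)² × 15.6 = 69.96 W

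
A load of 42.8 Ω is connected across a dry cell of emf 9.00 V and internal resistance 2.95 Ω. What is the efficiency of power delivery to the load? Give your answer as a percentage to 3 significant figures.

The source delivers εI, of which I²R reaches the load and I²r is lost; since I is common, η = R/(R+r).
η = R / (R + r) = 42.8 / (42.8 + 2.95) = 0.9355

93.6 %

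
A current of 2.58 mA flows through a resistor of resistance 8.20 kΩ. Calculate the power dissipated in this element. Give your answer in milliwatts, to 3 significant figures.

Knowing I and R, the power is just I²R — no need to find V first.
P = (0.002580 A)² × 8200 Ω = 0.05458 W

54.6 mW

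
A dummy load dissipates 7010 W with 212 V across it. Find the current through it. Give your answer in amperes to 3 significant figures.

33.1 A

From P = V I = I²R = V²/R, with the two given quantities we get I = P / V.
I = 7010 / 212 = 33.07 A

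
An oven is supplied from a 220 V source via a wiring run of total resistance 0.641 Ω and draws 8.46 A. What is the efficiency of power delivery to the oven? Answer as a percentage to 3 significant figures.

The wiring run carries the full 8.46 A.
P_line = I² R_line = (8.460)² × 0.641 = 45.88 W
P_source = V I = 220 × 8.460 = 1861 W; P_load = 1815 W
η = P_load / P_source = 1815 / 1861 = 0.9754

97.5 %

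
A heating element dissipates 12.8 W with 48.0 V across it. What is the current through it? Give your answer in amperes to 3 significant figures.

The two known quantities fix the third via I = P / V.
I = 12.8 / 48.0 = 0.2667 A

0.267 A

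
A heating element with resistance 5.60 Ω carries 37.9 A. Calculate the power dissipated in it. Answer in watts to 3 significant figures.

Current and resistance are given, so P = I²R is the direct form.
P = (37.90 A)² × 5.60 Ω = 8044 W

8040 W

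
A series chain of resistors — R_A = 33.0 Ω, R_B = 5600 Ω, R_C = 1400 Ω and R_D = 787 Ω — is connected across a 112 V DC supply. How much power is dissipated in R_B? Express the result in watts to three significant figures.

Series elements share the same current, so find I first, then use P = I²R.
R_total = 33.0 + 5600 + 1400 + 787 = 7820 Ω
I = V / R_total = 112 / 7820 = 0.01432 A
P_R_B = I² × R_B = (0.01432)² × 5600 = 1.149 W

1.15 W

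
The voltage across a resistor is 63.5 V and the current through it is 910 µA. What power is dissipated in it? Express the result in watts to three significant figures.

0.0578 W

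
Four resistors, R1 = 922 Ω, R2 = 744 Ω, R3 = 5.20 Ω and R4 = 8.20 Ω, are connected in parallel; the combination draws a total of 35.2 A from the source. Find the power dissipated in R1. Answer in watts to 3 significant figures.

Only the total current is stated, so first find the parallel equivalent to get the voltage across the combination.
1/R_eq = 1/922 + 1/744 + 1/5.20 + 1/8.20 ⇒ R_eq = 3.158 Ω
V = I_total × R_eq = 35.20 × 3.158 = 111.2 V
P_R1 = V² / R1 = (111.2)² / 922 = 13.40 W

13.4 W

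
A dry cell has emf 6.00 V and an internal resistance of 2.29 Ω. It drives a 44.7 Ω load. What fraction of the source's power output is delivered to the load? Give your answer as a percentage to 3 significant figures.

Efficiency is P_load / P_total. With a series r and R sharing the same I, P = I²R for each, so η = R/(R+r).
η = R / (R + r) = 44.7 / (44.7 + 2.29) = 0.9513

95.1 %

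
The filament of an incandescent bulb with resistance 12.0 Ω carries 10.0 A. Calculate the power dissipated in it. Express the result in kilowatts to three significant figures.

Knowing I and R, the power is just I²R — no need to find V first.
P = (10.00 A)² × 12.0 Ω = 1200 W

1.20 kW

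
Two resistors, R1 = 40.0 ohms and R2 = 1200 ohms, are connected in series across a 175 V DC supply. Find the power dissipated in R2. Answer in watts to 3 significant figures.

23.9 W

Every series element carries the same I. Get I from the total resistance, then P = I² × R2.
R_total = 40.0 + 1200 = 1240 Ω
I = V / R_total = 175 / 1240 = 0.1411 A
P_R2 = I² × R2 = (0.1411)² × 1200 = 23.90 W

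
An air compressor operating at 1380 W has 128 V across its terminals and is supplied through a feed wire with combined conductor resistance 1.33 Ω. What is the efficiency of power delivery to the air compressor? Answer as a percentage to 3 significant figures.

I = P / V = 1380 / 128 = 10.78 A through the feed wire.
P_line = I² R_line = (10.78)² × 1.33 = 154.6 W
P_source = P_load + P_line = 1380 + 154.6 = 1535 W
η = P_load / P_source = 1380 / 1535 = 0.8993

89.9 %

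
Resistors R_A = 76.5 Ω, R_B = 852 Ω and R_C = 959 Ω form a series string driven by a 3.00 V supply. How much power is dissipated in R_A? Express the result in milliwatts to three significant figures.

0.193 mW

Every series element carries the same I. Get I from the total resistance, then P = I² × R_A.
R_total = 76.5 + 852 + 959 = 1888 Ω
I = V / R_total = 3.00 / 1888 = 0.001589 A
P_R_A = I² × R_A = (0.001589)² × 76.5 = 0.0001933 W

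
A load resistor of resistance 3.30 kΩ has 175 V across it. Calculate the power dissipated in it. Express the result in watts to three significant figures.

V and R are stated; P = V²/R avoids computing the current.
P = (175 V)² / 3300 Ω = 9.280 W

9.28 W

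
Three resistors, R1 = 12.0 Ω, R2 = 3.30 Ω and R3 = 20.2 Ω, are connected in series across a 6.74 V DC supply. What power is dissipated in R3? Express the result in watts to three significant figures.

0.728 W

Every series element carries the same I. Get I from the total resistance, then P = I² × R3.
R_total = 12.0 + 3.30 + 20.2 = 35.50 Ω
I = V / R_total = 6.74 / 35.50 = 0.1899 A
P_R3 = I² × R3 = (0.1899)² × 20.2 = 0.7281 W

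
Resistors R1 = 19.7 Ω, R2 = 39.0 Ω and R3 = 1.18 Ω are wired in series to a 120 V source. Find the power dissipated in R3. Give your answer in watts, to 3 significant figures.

The current is common to all series resistors; compute it, then apply P = I²R for the target.
R_total = 19.7 + 39.0 + 1.18 = 59.88 Ω
I = V / R_total = 120 / 59.88 = 2.004 A
P_R3 = I² × R3 = (2.004)² × 1.18 = 4.739 W

4.74 W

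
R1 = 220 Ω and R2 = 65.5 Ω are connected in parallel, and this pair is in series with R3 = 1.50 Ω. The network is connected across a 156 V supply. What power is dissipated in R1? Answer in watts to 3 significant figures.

Reduce the parallel combination to a single R_p; the circuit then becomes R_p in series with the remaining resistor.
R_p = (220×65.5)/(220+65.5) = 50.47 Ω
R_total = R_p + 1.50 = 50.47 + 1.50 = 51.97 Ω
I = V / R_total = 156 / 51.97 = 3.002 A
Voltage across the parallel pair: V_p = I × R_p = 3.002 × 50.47 = 151.5 V
R1 sits across V_p; its power is V_p²/R.
P_R1 = (151.5)² / 220 = 104.3 W

104 W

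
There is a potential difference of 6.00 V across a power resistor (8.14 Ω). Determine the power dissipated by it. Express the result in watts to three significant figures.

4.42 W

Voltage and resistance are given, so P = V²/R is the one-step route.
P = (6.00 V)² / 8.14 Ω = 4.423 W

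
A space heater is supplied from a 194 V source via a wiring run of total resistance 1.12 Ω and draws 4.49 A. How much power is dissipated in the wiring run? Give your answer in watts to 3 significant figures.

22.6 W

Only the current and the line resistance are needed for the I²R loss.
The wiring run carries the full 4.49 A.
P_line = I² R_line = (4.490)² × 1.12 = 22.58 W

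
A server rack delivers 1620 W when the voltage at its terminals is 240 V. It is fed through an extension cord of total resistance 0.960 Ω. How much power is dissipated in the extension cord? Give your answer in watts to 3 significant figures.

The extension cord is a series resistance carrying the load current; its dissipation is I²R_line.
I = P / V = 1620 / 240 = 6.750 A through the extension cord.
P_line = I² R_line = (6.750)² × 0.960 = 43.74 W

43.7 W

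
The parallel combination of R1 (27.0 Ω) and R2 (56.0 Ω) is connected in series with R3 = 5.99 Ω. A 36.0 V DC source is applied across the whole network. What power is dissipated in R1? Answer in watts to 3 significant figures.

Reduce the parallel combination to a single R_p; the circuit then becomes R_p in series with the remaining resistor.
R_p = (27.0×56.0)/(27.0+56.0) = 18.22 Ω
R_total = R_p + 5.99 = 18.22 + 5.99 = 24.21 Ω
I = V / R_total = 36.0 / 24.21 = 1.487 A
Voltage across the parallel pair: V_p = I × R_p = 1.487 × 18.22 = 27.09 V
Use P = V²/R for R1 with V = V_p.
P_R1 = (27.09)² / 27.0 = 27.18 W

27.2 W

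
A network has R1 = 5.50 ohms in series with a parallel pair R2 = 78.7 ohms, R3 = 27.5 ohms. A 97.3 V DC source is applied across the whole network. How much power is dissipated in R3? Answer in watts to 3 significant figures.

Reduce the parallel pair to R_p first; the network is then a simple series string.
R_p = (78.7×27.5)/(78.7+27.5) = 20.38 Ω
R_total = 5.50 + 20.38 = 25.88 Ω
I = V / R_total = 97.3 / 25.88 = 3.760 A
Voltage across the parallel pair: V_p = I × R_p = 3.760 × 20.38 = 76.62 V
R3 is across V_p, so use P = V²/R for that branch.
P_R3 = (76.62)² / 27.5 = 213.5 W

213 W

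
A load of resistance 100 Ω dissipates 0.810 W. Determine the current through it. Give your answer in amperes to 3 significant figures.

The two known quantities fix the third via I = √(P / R).
I = √(0.810 / 100) = 0.09000 A

0.0900 A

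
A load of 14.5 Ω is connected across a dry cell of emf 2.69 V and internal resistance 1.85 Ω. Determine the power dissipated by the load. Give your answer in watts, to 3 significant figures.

0.392 W

Find the circuit current first, then P = I²R for the load (series elements share I).
I = ε / (r + R) = 2.69 / (1.85 + 14.5) = 0.1645 A
P_load = I² R = (0.1645)² × 14.5 = 0.3925 W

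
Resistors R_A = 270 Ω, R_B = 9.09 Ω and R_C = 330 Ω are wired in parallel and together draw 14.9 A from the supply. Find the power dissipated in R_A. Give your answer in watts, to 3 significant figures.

60.3 W

Parallel branches share V, not I — compute V via R_eq, then use V²/R for the target branch.
1/R_eq = 1/270 + 1/9.09 + 1/330 ⇒ R_eq = 8.566 Ω
V = I_total × R_eq = 14.90 × 8.566 = 127.6 V
P_R_A = V² / R_A = (127.6)² / 270 = 60.33 W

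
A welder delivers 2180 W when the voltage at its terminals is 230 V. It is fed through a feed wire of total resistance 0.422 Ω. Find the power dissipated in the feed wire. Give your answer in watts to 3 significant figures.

37.9 W

Line loss is just I²R for the cable — we know both I and R_line directly.
I = P / V = 2180 / 230 = 9.478 A through the feed wire.
P_line = I² R_line = (9.478)² × 0.422 = 37.91 W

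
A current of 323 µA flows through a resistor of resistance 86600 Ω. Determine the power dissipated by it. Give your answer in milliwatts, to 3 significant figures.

9.03 mW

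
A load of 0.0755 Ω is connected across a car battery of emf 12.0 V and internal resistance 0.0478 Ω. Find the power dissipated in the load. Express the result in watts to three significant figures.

715 W

The internal resistance and the load are in series, so the same I flows through both; get I from ε/(r+R), then I²R for the load.
I = ε / (r + R) = 12.0 / (0.0478 + 0.0755) = 97.32 A
P_load = I² R = (97.32)² × 0.0755 = 715.1 W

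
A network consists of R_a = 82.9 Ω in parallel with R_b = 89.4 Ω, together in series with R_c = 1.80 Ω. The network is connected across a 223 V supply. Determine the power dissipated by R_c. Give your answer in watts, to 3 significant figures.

Collapse the R_a‖R_b pair into one equivalent R_p; then R_p and R_c form a series string.
R_p = (82.9×89.4)/(82.9+89.4) = 43.01 Ω
R_total = R_p + 1.80 = 43.01 + 1.80 = 44.81 Ω
I = V / R_total = 223 / 44.81 = 4.976 A
All the supply current flows through R_c; use P = I²R_c.
P_R_c = (4.976)² × 1.80 = 44.57 W

44.6 W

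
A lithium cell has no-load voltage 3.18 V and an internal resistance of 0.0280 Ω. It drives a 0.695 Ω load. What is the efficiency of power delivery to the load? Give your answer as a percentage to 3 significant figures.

96.1 %

The source delivers εI, of which I²R reaches the load and I²r is lost; since I is common, η = R/(R+r).
η = R / (R + r) = 0.695 / (0.695 + 0.0280) = 0.9613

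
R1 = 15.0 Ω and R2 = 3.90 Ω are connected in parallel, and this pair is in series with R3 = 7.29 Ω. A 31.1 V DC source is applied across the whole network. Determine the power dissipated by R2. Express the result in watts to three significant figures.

Reduce the parallel combination to a single R_p; the circuit then becomes R_p in series with the remaining resistor.
R_p = (15.0×3.90)/(15.0+3.90) = 3.095 Ω
R_total = R_p + 7.29 = 3.095 + 7.29 = 10.39 Ω
I = V / R_total = 31.1 / 10.39 = 2.995 A
Voltage across the parallel pair: V_p = I × R_p = 2.995 × 3.095 = 9.269 V
Use P = V²/R for R2 with V = V_p.
P_R2 = (9.269)² / 3.90 = 22.03 W

22.0 W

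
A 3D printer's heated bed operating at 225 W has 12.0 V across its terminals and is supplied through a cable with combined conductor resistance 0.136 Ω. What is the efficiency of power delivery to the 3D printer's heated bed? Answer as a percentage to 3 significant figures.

82.5 %

I = P / V = 225 / 12.0 = 18.75 A through the cable.
P_line = I² R_line = (18.75)² × 0.136 = 47.81 W
P_source = P_load + P_line = 225.0 + 47.81 = 272.8 W
η = P_load / P_source = 225.0 / 272.8 = 0.8247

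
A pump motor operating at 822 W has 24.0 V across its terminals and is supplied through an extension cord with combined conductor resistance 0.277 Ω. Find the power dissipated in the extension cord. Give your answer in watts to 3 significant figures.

325 W

Only the current and the line resistance are needed for the I²R loss.
I = P / V = 822 / 24.0 = 34.25 A through the extension cord.
P_line = I² R_line = (34.25)² × 0.277 = 324.9 W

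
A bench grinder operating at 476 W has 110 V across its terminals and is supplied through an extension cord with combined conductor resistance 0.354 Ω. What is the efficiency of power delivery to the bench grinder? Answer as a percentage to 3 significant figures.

98.6 %

I = P / V = 476 / 110 = 4.327 A through the extension cord.
P_line = I² R_line = (4.327)² × 0.354 = 6.629 W
P_source = P_load + P_line = 476.0 + 6.629 = 482.6 W
η = P_load / P_source = 476.0 / 482.6 = 0.9863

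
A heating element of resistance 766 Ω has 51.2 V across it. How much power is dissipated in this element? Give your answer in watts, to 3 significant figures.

3.42 W

We know the drop across the element and its resistance — P = V²/R, one step.
P = (51.2 V)² / 766 Ω = 3.422 W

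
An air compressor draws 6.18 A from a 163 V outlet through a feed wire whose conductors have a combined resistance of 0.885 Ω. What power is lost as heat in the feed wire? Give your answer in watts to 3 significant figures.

Line loss is just I²R for the cable — we know both I and R_line directly.
The feed wire carries the full 6.18 A.
P_line = I² R_line = (6.180)² × 0.885 = 33.80 W

33.8 W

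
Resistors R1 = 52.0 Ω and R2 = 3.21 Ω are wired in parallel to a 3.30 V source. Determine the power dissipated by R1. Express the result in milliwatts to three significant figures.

209 mW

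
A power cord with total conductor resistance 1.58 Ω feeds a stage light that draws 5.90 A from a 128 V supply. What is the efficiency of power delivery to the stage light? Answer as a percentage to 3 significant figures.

The power cord carries the full 5.90 A.
P_line = I² R_line = (5.900)² × 1.58 = 55.00 W
P_source = V I = 128 × 5.900 = 755.2 W; P_load = 700.2 W
η = P_load / P_source = 700.2 / 755.2 = 0.9272

92.7 %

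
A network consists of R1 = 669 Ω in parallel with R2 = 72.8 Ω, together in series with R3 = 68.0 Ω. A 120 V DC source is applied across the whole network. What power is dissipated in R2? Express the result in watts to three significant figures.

47.7 W

First find R_p for the parallel pair, then treat R_p + R3 as a series loop.
R_p = (669×72.8)/(669+72.8) = 65.66 Ω
R_total = R_p + 68.0 = 65.66 + 68.0 = 133.7 Ω
I = V / R_total = 120 / 133.7 = 0.8978 A
Voltage across the parallel pair: V_p = I × R_p = 0.8978 × 65.66 = 58.95 V
Use P = V²/R for R2 with V = V_p.
P_R2 = (58.95)² / 72.8 = 47.73 W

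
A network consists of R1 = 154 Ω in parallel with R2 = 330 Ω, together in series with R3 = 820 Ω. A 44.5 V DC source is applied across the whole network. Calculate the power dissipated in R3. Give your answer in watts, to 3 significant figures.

1.90 W

Collapse the R1‖R2 pair into one equivalent R_p; then R_p and R3 form a series string.
R_p = (154×330)/(154+330) = 105.0 Ω
R_total = R_p + 820 = 105.0 + 820 = 925.0 Ω
I = V / R_total = 44.5 / 925.0 = 0.04811 A
All the supply current flows through R3; use P = I²R3.
P_R3 = (0.04811)² × 820 = 1.898 W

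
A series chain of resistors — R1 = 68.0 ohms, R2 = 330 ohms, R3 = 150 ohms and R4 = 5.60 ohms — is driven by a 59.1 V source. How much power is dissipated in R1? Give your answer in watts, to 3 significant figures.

In a series string the same current flows through every resistor — find that current, then P = I²R for the one we want.
R_total = 68.0 + 330 + 150 + 5.60 = 553.6 Ω
I = V / R_total = 59.1 / 553.6 = 0.1068 A
P_R1 = I² × R1 = (0.1068)² × 68.0 = 0.7750 W

0.775 W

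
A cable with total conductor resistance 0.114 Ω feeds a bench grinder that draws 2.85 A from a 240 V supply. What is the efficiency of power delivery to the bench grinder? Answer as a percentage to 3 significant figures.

The cable carries the full 2.85 A.
P_line = I² R_line = (2.850)² × 0.114 = 0.9260 W
P_source = V I = 240 × 2.850 = 684.0 W; P_load = 683.1 W
η = P_load / P_source = 683.1 / 684.0 = 0.9986

99.9 %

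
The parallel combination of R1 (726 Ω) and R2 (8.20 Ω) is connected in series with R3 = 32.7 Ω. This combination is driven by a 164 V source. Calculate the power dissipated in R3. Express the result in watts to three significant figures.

528 W

Combine R1 and R2 into their parallel equivalent first, reducing the network to two series resistors.
R_p = (726×8.20)/(726+8.20) = 8.108 Ω
R_total = R_p + 32.7 = 8.108 + 32.7 = 40.81 Ω
I = V / R_total = 164 / 40.81 = 4.019 A
R3 is the series element, so its power is I²R.
P_R3 = (4.019)² × 32.7 = 528.1 W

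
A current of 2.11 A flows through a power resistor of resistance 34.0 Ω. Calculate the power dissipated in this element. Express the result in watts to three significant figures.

151 W

The current through and the resistance of the element are both given; use P = I²R.
P = (2.110 A)² × 34.0 Ω = 151.4 W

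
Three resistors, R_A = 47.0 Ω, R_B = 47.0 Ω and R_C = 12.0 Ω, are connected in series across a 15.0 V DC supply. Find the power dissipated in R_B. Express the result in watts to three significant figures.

Series elements share the same current, so find I first, then use P = I²R.
R_total = 47.0 + 47.0 + 12.0 = 106.0 Ω
I = V / R_total = 15.0 / 106.0 = 0.1415 A
P_R_B = I² × R_B = (0.1415)² × 47.0 = 0.9412 W

0.941 W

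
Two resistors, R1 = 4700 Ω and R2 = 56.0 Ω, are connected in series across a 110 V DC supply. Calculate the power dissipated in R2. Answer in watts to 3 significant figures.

0.0300 W

Every series element carries the same I. Get I from the total resistance, then P = I² × R2.
R_total = 4700 + 56.0 = 4756 Ω
I = V / R_total = 110 / 4756 = 0.02313 A
P_R2 = I² × R2 = (0.02313)² × 56.0 = 0.02996 W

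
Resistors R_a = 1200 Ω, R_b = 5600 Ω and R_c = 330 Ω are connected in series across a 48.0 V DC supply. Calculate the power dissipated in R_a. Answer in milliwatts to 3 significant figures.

The current is common to all series resistors; compute it, then apply P = I²R for the target.
R_total = 1200 + 5600 + 330 = 7130 Ω
I = V / R_total = 48.0 / 7130 = 0.006732 A
P_R_a = I² × R_a = (0.006732)² × 1200 = 0.05439 W

54.4 mW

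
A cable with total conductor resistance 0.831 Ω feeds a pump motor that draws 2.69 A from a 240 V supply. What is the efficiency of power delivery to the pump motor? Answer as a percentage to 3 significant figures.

99.1 %

The cable carries the full 2.69 A.
P_line = I² R_line = (2.690)² × 0.831 = 6.013 W
P_source = V I = 240 × 2.690 = 645.6 W; P_load = 639.6 W
η = P_load / P_source = 639.6 / 645.6 = 0.9907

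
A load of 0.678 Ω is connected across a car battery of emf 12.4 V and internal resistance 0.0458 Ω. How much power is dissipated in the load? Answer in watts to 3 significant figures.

199 W

The internal resistance and the load are in series, so the same I flows through both; get I from ε/(r+R), then I²R for the load.
I = ε / (r + R) = 12.4 / (0.0458 + 0.678) = 17.13 A
P_load = I² R = (17.13)² × 0.678 = 199.0 W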